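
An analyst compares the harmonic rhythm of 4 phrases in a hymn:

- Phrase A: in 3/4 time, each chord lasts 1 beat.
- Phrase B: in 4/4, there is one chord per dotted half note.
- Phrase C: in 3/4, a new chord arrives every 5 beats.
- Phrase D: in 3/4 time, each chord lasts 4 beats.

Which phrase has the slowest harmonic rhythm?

Phrase C

A: 3 beats/bar ÷ 1 beat/chord = 3 chords/bar.
B: 4 beats/bar ÷ 3 beats/chord = 4/3 chords/bar.
C: 3 beats/bar ÷ 5 beats/chord = 0.6 chords/bar.
D: 3 beats/bar ÷ 4 beats/chord = 0.75 chords/bar.
Slowest is C at 0.6 chords/bar.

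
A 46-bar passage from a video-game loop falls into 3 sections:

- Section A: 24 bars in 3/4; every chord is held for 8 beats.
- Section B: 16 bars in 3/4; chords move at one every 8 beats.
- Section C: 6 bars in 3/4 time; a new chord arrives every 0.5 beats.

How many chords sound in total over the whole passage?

51 chords

A: 24 bars × 3 beats = 72 beats; 8 beats/chord → 9 chords.
B: 16 bars × 3 beats = 48 beats; 8 beats/chord → 6 chords.
C: 6 bars × 3 beats = 18 beats; 0.5 beats/chord → 36 chords.
Total: 9 + 6 + 36 = 51.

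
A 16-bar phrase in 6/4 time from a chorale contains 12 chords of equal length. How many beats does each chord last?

8 beats

16 bars × 6 beats/bar = 96 beats total.
96 beats ÷ 12 chords = 8 beats per chord.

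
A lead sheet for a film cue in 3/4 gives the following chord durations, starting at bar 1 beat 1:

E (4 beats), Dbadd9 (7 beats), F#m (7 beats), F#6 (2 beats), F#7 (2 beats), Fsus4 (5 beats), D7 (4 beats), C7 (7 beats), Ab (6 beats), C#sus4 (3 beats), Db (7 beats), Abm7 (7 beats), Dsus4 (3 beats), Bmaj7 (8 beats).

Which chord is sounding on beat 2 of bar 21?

Dsus4

Beat 2 of bar 21 is beat (21−1)×3 + 2 = 62 overall.
Running totals: E ends at 4, Dbadd9 ends at 11, F#m ends at 18, F#6 ends at 20, F#7 ends at 22, Fsus4 ends at 27, D7 ends at 31, C7 ends at 38, Ab ends at 44, C#sus4 ends at 47, Db ends at 54, Abm7 ends at 61, Dsus4 ends at 64.
Beat 62 falls within Dsus4.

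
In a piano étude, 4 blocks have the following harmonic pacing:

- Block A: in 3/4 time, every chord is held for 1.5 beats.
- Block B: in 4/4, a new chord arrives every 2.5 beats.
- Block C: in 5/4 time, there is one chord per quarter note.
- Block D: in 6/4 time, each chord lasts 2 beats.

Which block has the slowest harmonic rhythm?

A: 3 beats/bar ÷ 1.5 beats/chord = 2 chords/bar.
B: 4 beats/bar ÷ 2.5 beats/chord = 1.6 chords/bar.
C: 5 beats/bar ÷ 1 beat/chord = 5 chords/bar.
D: 6 beats/bar ÷ 2 beats/chord = 3 chords/bar.
Slowest is B at 1.6 chords/bar.

Block B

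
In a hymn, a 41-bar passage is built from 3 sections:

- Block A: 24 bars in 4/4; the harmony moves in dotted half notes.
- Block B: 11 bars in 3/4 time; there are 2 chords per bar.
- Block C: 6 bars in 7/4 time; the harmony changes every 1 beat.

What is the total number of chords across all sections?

A: 24 bars × 4 beats = 96 beats; 3 beats/chord → 32 chords.
B: 11 bars × 3 beats = 33 beats; 1.5 beats/chord → 22 chords.
C: 6 bars × 7 beats = 42 beats; 1 beat/chord → 42 chords.
Total: 32 + 22 + 42 = 96.

96 chords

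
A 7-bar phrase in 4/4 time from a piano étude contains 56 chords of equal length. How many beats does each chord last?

7 bars × 4 beats/bar = 28 beats total.
28 beats ÷ 56 chords = 0.5 beats per chord.
(That is an eighth note.)

0.5 beats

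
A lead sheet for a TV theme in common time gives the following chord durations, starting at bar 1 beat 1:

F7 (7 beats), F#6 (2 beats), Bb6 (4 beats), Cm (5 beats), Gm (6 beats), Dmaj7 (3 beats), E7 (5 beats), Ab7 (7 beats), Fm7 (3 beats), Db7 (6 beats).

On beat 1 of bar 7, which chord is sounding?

Beat 1 of bar 7 is beat (7−1)×4 + 1 = 25 overall.
Running totals: F7 ends at 7, F#6 ends at 9, Bb6 ends at 13, Cm ends at 18, Gm ends at 24, Dmaj7 ends at 27.
Beat 25 falls within Dmaj7.

Dmaj7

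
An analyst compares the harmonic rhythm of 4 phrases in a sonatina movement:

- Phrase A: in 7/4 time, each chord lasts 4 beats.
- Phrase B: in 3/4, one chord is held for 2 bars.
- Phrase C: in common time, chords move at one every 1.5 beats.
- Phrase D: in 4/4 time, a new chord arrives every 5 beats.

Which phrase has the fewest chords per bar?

Phrase B

A: each chord is 4 beats in 7/4, so 1.75 per bar.
B: each chord is 6 beats in 3/4, so 0.5 per bar.
C: each chord is 1.5 beats in 4/4, so 8/3 per bar.
D: each chord is 5 beats in 4/4, so 0.8 per bar.
Slowest is B at 0.5 chords/bar.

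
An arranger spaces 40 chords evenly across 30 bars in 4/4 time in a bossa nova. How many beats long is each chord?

30 bars × 4 beats/bar = 120 beats total.
120 beats ÷ 40 chords = 3 beats per chord.
(That is a dotted half note.)

3 beats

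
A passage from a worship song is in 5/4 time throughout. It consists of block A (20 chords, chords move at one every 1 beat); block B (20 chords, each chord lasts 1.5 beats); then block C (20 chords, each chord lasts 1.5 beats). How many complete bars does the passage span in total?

A: 20 × 1 = 20 beats = 4 bars.
B: 20 × 1.5 = 30 beats = 6 bars.
C: 20 × 1.5 = 30 beats = 6 bars.
Total: 4 + 6 + 6 = 16 bars.

16 bars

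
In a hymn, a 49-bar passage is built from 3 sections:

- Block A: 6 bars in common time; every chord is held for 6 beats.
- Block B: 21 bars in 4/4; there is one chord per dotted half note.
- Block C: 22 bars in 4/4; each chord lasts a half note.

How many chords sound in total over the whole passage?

A: 6 bars × 4 beats = 24 beats; 6 beats/chord → 4 chords.
B: 21 bars × 4 beats = 84 beats; 3 beats/chord → 28 chords.
C: 22 bars × 4 beats = 88 beats; 2 beats/chord → 44 chords.
Total: 4 + 28 + 44 = 76.

76 chords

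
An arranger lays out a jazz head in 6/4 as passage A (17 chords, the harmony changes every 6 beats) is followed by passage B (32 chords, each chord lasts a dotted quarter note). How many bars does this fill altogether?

25 bars

A: 17 × 6 = 102 beats = 17 bars.
B: 32 × 1.5 = 48 beats = 8 bars.
Total: 17 + 8 = 25 bars.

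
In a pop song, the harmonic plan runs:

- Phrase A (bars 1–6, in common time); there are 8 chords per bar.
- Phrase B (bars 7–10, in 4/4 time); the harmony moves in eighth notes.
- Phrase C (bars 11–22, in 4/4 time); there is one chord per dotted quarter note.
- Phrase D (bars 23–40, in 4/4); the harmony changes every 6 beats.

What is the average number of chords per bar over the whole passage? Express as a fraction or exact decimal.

3.1 chords per bar

A: 6 × 4 = 24 beats ÷ 0.5 = 48 chords.
B: 4 × 4 = 16 beats ÷ 0.5 = 32 chords.
C: 12 × 4 = 48 beats ÷ 1.5 = 32 chords.
D: 18 × 4 = 72 beats ÷ 6 = 12 chords.
Overall: 124 chords over 40 bars → 124/40 = 3.1 chords per bar.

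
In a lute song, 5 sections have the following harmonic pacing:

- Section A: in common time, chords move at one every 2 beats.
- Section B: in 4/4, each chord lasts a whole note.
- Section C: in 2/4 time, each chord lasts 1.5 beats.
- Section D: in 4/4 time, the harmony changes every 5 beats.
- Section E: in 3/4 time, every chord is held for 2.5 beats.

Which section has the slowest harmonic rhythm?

A: each chord is 2 beats in 4/4, so 2 per bar.
B: each chord is 4 beats in 4/4, so 1 per bar.
C: each chord is 1.5 beats in 2/4, so 4/3 per bar.
D: each chord is 5 beats in 4/4, so 0.8 per bar.
E: each chord is 2.5 beats in 3/4, so 1.2 per bar.
Slowest is D at 0.8 chords/bar.

Section D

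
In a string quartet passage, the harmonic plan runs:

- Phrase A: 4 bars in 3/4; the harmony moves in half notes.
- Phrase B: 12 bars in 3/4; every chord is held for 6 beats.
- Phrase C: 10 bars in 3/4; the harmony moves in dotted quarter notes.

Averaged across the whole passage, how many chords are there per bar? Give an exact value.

A: 4 bars of 3 beats is 12 beats; at 2 beats each that's 6 chords.
B: 12 bars of 3 beats is 36 beats; at 6 beats each that's 6 chords.
C: 10 bars of 3 beats is 30 beats; at 1.5 beats each that's 20 chords.
Overall: 32 chords over 26 bars → 32/26 = 16/13 chords per bar.

16/13 chords per bar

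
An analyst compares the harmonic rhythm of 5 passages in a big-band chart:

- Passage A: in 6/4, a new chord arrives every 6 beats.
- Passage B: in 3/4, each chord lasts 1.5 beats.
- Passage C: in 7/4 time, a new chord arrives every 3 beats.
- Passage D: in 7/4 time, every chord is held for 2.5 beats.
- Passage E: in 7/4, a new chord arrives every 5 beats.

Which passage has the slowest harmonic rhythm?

Passage A

A: 6/6 = 1 chord/bar.
B: 3/1.5 = 2 chords/bar.
C: 7/3 = 7/3 chords/bar.
D: 7/2.5 = 2.8 chords/bar.
E: 7/5 = 1.4 chords/bar.
Slowest is A at 1 chords/bar.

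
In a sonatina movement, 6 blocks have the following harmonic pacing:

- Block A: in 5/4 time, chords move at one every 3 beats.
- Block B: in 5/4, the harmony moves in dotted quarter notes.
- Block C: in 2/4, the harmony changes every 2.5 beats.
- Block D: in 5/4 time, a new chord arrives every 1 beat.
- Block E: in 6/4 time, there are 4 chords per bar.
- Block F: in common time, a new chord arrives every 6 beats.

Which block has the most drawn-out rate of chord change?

Block F

A: each chord is 3 beats in 5/4, so 5/3 per bar.
B: each chord is 1.5 beats in 5/4, so 10/3 per bar.
C: each chord is 2.5 beats in 2/4, so 0.8 per bar.
D: each chord is 1 beat in 5/4, so 5 per bar.
E: each chord is 1.5 beats in 6/4, so 4 per bar.
F: each chord is 6 beats in 4/4, so 2/3 per bar.
Slowest is F at 2/3 chords/bar.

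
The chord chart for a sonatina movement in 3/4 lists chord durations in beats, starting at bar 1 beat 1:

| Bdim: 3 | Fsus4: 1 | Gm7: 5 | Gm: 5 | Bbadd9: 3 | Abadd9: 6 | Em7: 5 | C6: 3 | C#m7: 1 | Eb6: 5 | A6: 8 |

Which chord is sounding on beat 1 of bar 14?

Beat 1 of bar 14 is beat (14−1)×3 + 1 = 40 overall.
Running totals: Bdim ends at 3, Fsus4 ends at 4, Gm7 ends at 9, Gm ends at 14, Bbadd9 ends at 17, Abadd9 ends at 23, Em7 ends at 28, C6 ends at 31, C#m7 ends at 32, Eb6 ends at 37, A6 ends at 45.
Beat 40 falls within A6.

A6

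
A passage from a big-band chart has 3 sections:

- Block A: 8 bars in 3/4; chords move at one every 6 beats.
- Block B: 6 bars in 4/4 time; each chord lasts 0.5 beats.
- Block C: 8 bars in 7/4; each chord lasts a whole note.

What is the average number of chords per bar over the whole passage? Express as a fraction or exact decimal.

A: 8 × 3 = 24 beats ÷ 6 = 4 chords.
B: 6 × 4 = 24 beats ÷ 0.5 = 48 chords.
C: 8 × 7 = 56 beats ÷ 4 = 14 chords.
Overall: 66 chords over 22 bars → 66/22 = 3 chords per bar.

3 chords per bar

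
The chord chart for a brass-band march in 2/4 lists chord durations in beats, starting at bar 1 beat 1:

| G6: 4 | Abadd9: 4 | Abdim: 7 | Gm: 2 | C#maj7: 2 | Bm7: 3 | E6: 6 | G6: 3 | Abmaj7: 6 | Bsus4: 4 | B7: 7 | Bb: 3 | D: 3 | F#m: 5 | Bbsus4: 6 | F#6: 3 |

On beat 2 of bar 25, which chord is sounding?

Beat 2 of bar 25 is beat (25−1)×2 + 2 = 50 overall.
Running totals: G6 ends at 4, Abadd9 ends at 8, Abdim ends at 15, Gm ends at 17, C#maj7 ends at 19, Bm7 ends at 22, E6 ends at 28, G6 ends at 31, Abmaj7 ends at 37, Bsus4 ends at 41, B7 ends at 48, Bb ends at 51.
Beat 50 falls within Bb.

Bb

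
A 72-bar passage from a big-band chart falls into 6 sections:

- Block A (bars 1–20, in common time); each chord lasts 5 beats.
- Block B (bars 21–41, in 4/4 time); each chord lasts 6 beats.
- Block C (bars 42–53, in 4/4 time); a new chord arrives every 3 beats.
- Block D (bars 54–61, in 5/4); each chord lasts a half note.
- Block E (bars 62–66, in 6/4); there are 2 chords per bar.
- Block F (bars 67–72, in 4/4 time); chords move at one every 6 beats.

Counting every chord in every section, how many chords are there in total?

A: 20 bars × 4 beats = 80 beats; 5 beats/chord → 16 chords.
B: 21 bars × 4 beats = 84 beats; 6 beats/chord → 14 chords.
C: 12 bars × 4 beats = 48 beats; 3 beats/chord → 16 chords.
D: 8 bars × 5 beats = 40 beats; 2 beats/chord → 20 chords.
E: 5 bars × 6 beats = 30 beats; 3 beats/chord → 10 chords.
F: 6 bars × 4 beats = 24 beats; 6 beats/chord → 4 chords.
Total: 16 + 14 + 16 + 20 + 10 + 4 = 80.

80 chords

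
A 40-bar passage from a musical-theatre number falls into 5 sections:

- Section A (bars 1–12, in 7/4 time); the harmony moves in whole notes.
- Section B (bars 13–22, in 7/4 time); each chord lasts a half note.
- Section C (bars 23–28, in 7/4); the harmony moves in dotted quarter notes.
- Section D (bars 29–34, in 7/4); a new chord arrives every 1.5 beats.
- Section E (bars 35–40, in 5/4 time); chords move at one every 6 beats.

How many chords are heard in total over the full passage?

A: 12·7 = 84 beats, 84/4 = 21 chords.
B: 10·7 = 70 beats, 70/2 = 35 chords.
C: 6·7 = 42 beats, 42/1.5 = 28 chords.
D: 6·7 = 42 beats, 42/1.5 = 28 chords.
E: 6·5 = 30 beats, 30/6 = 5 chords.
Total: 21 + 35 + 28 + 28 + 5 = 117.

117 chords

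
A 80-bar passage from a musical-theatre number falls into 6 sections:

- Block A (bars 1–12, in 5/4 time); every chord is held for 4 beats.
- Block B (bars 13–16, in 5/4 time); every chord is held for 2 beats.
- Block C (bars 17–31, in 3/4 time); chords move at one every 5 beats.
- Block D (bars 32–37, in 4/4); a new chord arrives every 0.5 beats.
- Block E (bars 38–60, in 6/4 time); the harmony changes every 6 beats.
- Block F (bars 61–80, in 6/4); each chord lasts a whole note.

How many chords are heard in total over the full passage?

A: 12·5 = 60 beats, 60/4 = 15 chords.
B: 4·5 = 20 beats, 20/2 = 10 chords.
C: 15·3 = 45 beats, 45/5 = 9 chords.
D: 6·4 = 24 beats, 24/0.5 = 48 chords.
E: 23·6 = 138 beats, 138/6 = 23 chords.
F: 20·6 = 120 beats, 120/4 = 30 chords.
Total: 15 + 10 + 9 + 48 + 23 + 30 = 135.

135 chords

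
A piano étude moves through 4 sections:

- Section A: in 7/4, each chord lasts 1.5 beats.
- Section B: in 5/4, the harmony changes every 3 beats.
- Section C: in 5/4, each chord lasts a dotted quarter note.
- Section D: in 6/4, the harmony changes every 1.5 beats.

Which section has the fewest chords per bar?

Section B

A: 7 beats/bar ÷ 1.5 beats/chord = 14/3 chords/bar.
B: 5 beats/bar ÷ 3 beats/chord = 5/3 chords/bar.
C: 5 beats/bar ÷ 1.5 beats/chord = 10/3 chords/bar.
D: 6 beats/bar ÷ 1.5 beats/chord = 4 chords/bar.
Slowest is B at 5/3 chords/bar.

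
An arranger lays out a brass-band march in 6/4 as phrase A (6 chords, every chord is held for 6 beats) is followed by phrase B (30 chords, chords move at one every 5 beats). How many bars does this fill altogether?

A: 6 × 6 = 36 beats = 6 bars.
B: 30 × 5 = 150 beats = 25 bars.
Total: 6 + 25 = 31 bars.

31 bars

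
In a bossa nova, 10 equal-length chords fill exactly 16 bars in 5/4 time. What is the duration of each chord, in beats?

8 beats

16 bars × 5 beats/bar = 80 beats total.
80 beats ÷ 10 chords = 8 beats per chord.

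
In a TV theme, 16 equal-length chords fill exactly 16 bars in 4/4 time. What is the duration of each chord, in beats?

4 beats

16 bars × 4 beats/bar = 64 beats total.
64 beats ÷ 16 chords = 4 beats per chord.
(That is a whole note.)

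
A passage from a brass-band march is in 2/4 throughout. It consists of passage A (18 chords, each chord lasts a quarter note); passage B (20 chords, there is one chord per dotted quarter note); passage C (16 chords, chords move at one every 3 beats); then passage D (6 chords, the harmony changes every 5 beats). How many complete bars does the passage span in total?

63 bars

A: 18 × 1 = 18 beats = 9 bars.
B: 20 × 1.5 = 30 beats = 15 bars.
C: 16 × 3 = 48 beats = 24 bars.
D: 6 × 5 = 30 beats = 15 bars.
Total: 9 + 15 + 24 + 15 = 63 bars.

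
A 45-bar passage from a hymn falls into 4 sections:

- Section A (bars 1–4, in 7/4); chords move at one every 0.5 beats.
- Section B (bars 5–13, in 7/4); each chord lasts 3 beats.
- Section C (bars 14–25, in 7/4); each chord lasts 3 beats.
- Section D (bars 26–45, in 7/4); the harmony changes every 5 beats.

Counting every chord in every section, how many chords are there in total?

A: 4·7 = 28 beats, 28/0.5 = 56 chords.
B: 9·7 = 63 beats, 63/3 = 21 chords.
C: 12·7 = 84 beats, 84/3 = 28 chords.
D: 20·7 = 140 beats, 140/5 = 28 chords.
Total: 56 + 21 + 28 + 28 = 133.

133 chords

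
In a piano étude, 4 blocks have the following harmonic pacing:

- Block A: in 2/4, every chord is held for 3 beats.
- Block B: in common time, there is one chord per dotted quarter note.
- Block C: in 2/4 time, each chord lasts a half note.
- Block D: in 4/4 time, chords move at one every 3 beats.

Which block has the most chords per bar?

Block B

A: 2/3 = 2/3 chords/bar.
B: 4/1.5 = 8/3 chords/bar.
C: 2/2 = 1 chord/bar.
D: 4/3 = 4/3 chords/bar.
Fastest is B at 8/3 chords/bar.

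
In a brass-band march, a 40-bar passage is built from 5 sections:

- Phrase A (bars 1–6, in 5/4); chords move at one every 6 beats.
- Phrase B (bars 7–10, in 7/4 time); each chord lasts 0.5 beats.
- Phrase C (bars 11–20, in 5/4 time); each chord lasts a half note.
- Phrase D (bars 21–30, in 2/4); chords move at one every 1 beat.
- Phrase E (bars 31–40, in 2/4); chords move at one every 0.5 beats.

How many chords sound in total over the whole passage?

A: 6·5 = 30 beats, 30/6 = 5 chords.
B: 4·7 = 28 beats, 28/0.5 = 56 chords.
C: 10·5 = 50 beats, 50/2 = 25 chords.
D: 10·2 = 20 beats, 20/1 = 20 chords.
E: 10·2 = 20 beats, 20/0.5 = 40 chords.
Total: 5 + 56 + 25 + 20 + 40 = 146.

146 chords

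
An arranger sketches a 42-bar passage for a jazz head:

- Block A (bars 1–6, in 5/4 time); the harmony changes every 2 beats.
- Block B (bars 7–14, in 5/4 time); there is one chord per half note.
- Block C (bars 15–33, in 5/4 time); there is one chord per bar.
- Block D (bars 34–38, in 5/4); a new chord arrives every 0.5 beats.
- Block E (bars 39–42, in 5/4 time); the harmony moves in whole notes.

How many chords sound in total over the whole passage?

109 chords

A: 6·5 = 30 beats, 30/2 = 15 chords.
B: 8·5 = 40 beats, 40/2 = 20 chords.
C: 19·5 = 95 beats, 95/5 = 19 chords.
D: 5·5 = 25 beats, 25/0.5 = 50 chords.
E: 4·5 = 20 beats, 20/4 = 5 chords.
Total: 15 + 20 + 19 + 50 + 5 = 109.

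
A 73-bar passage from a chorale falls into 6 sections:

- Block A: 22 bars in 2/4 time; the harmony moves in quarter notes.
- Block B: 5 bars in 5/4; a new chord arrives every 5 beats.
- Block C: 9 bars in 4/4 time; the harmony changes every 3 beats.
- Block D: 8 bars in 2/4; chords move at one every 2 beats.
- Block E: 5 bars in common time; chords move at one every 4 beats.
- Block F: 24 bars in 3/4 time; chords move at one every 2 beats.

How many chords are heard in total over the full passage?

110 chords

A has 44 beats and chords last 1 each, so 44 chords.
B has 25 beats and chords last 5 each, so 5 chords.
C has 36 beats and chords last 3 each, so 12 chords.
D has 16 beats and chords last 2 each, so 8 chords.
E has 20 beats and chords last 4 each, so 5 chords.
F has 72 beats and chords last 2 each, so 36 chords.
Total: 44 + 5 + 12 + 8 + 5 + 36 = 110.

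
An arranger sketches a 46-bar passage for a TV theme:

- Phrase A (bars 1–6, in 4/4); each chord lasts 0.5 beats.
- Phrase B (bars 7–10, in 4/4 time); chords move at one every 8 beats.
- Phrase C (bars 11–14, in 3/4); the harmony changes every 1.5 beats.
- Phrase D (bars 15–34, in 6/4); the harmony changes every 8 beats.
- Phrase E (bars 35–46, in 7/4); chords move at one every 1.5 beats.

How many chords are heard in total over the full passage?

129 chords

A has 24 beats and chords last 0.5 each, so 48 chords.
B has 16 beats and chords last 8 each, so 2 chords.
C has 12 beats and chords last 1.5 each, so 8 chords.
D has 120 beats and chords last 8 each, so 15 chords.
E has 84 beats and chords last 1.5 each, so 56 chords.
Total: 48 + 2 + 8 + 15 + 56 = 129.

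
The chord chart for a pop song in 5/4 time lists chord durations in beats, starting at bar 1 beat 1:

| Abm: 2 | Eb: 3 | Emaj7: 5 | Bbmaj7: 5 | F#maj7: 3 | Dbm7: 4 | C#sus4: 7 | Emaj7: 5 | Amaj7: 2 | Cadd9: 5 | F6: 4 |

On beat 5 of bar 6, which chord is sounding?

Beat 5 of bar 6 is beat (6−1)×5 + 5 = 30 overall.
Running totals: Abm ends at 2, Eb ends at 5, Emaj7 ends at 10, Bbmaj7 ends at 15, F#maj7 ends at 18, Dbm7 ends at 22, C#sus4 ends at 29, Emaj7 ends at 34.
Beat 30 falls within Emaj7.

Emaj7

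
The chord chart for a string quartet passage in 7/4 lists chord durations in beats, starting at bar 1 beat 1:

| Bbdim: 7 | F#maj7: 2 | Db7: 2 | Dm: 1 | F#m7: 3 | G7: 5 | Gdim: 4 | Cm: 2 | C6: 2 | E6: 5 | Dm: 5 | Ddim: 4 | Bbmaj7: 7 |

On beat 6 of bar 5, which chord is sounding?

Beat 6 of bar 5 is beat (5−1)×7 + 6 = 34 overall.
Running totals: Bbdim ends at 7, F#maj7 ends at 9, Db7 ends at 11, Dm ends at 12, F#m7 ends at 15, G7 ends at 20, Gdim ends at 24, Cm ends at 26, C6 ends at 28, E6 ends at 33, Dm ends at 38.
Beat 34 falls within Dm.

Dm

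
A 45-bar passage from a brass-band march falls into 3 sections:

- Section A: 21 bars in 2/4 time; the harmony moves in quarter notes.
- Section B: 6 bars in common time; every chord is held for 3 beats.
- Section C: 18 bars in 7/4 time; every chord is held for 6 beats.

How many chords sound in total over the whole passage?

A: 21 bars × 2 beats = 42 beats; 1 beat/chord → 42 chords.
B: 6 bars × 4 beats = 24 beats; 3 beats/chord → 8 chords.
C: 18 bars × 7 beats = 126 beats; 6 beats/chord → 21 chords.
Total: 42 + 8 + 21 = 71.

71 chords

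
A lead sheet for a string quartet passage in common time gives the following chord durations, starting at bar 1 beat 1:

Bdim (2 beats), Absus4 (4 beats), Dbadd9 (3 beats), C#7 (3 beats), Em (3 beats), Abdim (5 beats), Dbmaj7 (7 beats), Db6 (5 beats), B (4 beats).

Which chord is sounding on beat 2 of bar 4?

Beat 2 of bar 4 is beat (4−1)×4 + 2 = 14 overall.
Running totals: Bdim ends at 2, Absus4 ends at 6, Dbadd9 ends at 9, C#7 ends at 12, Em ends at 15.
Beat 14 falls within Em.

Em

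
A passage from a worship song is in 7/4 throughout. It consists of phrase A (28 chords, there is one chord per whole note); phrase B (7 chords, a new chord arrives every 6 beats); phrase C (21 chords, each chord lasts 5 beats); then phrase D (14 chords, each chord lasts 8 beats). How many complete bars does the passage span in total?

A: 28 × 4 = 112 beats = 16 bars.
B: 7 × 6 = 42 beats = 6 bars.
C: 21 × 5 = 105 beats = 15 bars.
D: 14 × 8 = 112 beats = 16 bars.
Total: 16 + 6 + 15 + 16 = 53 bars.

53 bars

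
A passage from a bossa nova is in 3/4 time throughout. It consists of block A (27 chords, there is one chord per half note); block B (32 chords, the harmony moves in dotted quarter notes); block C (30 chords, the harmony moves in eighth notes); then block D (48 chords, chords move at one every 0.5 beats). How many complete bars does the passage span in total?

A: 27 × 2 = 54 beats = 18 bars.
B: 32 × 1.5 = 48 beats = 16 bars.
C: 30 × 0.5 = 15 beats = 5 bars.
D: 48 × 0.5 = 24 beats = 8 bars.
Total: 18 + 16 + 5 + 8 = 47 bars.

47 bars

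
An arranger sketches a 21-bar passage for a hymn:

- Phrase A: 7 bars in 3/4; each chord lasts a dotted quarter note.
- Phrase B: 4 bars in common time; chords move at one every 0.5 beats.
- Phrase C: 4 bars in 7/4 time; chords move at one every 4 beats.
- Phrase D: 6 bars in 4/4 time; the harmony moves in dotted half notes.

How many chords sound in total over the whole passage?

A has 21 beats and chords last 1.5 each, so 14 chords.
B has 16 beats and chords last 0.5 each, so 32 chords.
C has 28 beats and chords last 4 each, so 7 chords.
D has 24 beats and chords last 3 each, so 8 chords.
Total: 14 + 32 + 7 + 8 = 61.

61 chords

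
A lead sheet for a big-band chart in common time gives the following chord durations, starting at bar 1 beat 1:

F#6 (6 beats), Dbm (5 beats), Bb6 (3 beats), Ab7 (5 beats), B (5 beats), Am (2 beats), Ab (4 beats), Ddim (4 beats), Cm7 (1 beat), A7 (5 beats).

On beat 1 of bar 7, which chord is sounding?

Am

Beat 1 of bar 7 is beat (7−1)×4 + 1 = 25 overall.
Running totals: F#6 ends at 6, Dbm ends at 11, Bb6 ends at 14, Ab7 ends at 19, B ends at 24, Am ends at 26.
Beat 25 falls within Am.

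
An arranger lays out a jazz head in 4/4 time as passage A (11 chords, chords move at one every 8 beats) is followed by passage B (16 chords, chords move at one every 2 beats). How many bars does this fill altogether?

A: 11 × 8 = 88 beats = 22 bars.
B: 16 × 2 = 32 beats = 8 bars.
Total: 22 + 8 = 30 bars.

30 bars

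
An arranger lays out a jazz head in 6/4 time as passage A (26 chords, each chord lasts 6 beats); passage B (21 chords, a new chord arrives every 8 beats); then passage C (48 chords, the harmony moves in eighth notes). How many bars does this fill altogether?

A: 26 × 6 = 156 beats = 26 bars.
B: 21 × 8 = 168 beats = 28 bars.
C: 48 × 0.5 = 24 beats = 4 bars.
Total: 26 + 28 + 4 = 58 bars.

58 bars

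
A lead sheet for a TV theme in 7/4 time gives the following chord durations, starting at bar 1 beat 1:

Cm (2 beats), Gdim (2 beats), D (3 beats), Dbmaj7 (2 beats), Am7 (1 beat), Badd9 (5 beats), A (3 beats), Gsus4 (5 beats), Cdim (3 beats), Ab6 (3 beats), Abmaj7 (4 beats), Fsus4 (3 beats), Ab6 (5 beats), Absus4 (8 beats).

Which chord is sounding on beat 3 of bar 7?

Beat 3 of bar 7 is beat (7−1)×7 + 3 = 45 overall.
Running totals: Cm ends at 2, Gdim ends at 4, D ends at 7, Dbmaj7 ends at 9, Am7 ends at 10, Badd9 ends at 15, A ends at 18, Gsus4 ends at 23, Cdim ends at 26, Ab6 ends at 29, Abmaj7 ends at 33, Fsus4 ends at 36, Ab6 ends at 41, Absus4 ends at 49.
Beat 45 falls within Absus4.

Absus4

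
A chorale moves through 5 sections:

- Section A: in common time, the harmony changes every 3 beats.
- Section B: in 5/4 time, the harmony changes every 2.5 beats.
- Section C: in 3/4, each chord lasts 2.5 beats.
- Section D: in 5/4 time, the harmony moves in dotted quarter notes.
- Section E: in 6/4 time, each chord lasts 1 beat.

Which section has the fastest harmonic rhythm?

A: 4/3 = 4/3 chords/bar.
B: 5/2.5 = 2 chords/bar.
C: 3/2.5 = 1.2 chords/bar.
D: 5/1.5 = 10/3 chords/bar.
E: 6/1 = 6 chords/bar.
Fastest is E at 6 chords/bar.

Section E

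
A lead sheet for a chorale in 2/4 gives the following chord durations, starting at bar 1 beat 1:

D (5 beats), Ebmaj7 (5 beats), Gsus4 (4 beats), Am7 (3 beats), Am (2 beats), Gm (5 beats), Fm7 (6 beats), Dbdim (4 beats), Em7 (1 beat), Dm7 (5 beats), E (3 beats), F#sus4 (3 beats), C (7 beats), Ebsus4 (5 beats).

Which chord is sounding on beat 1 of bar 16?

Beat 1 of bar 16 is beat (16−1)×2 + 1 = 31 overall.
Running totals: D ends at 5, Ebmaj7 ends at 10, Gsus4 ends at 14, Am7 ends at 17, Am ends at 19, Gm ends at 24, Fm7 ends at 30, Dbdim ends at 34.
Beat 31 falls within Dbdim.

Dbdim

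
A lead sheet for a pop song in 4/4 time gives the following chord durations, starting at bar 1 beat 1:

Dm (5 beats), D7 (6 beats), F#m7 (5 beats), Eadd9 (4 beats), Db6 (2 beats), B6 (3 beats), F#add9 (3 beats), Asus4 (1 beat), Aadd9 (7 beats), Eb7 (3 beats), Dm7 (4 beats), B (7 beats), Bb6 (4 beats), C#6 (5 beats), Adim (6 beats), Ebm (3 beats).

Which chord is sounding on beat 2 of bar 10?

Beat 2 of bar 10 is beat (10−1)×4 + 2 = 38 overall.
Running totals: Dm ends at 5, D7 ends at 11, F#m7 ends at 16, Eadd9 ends at 20, Db6 ends at 22, B6 ends at 25, F#add9 ends at 28, Asus4 ends at 29, Aadd9 ends at 36, Eb7 ends at 39.
Beat 38 falls within Eb7.

Eb7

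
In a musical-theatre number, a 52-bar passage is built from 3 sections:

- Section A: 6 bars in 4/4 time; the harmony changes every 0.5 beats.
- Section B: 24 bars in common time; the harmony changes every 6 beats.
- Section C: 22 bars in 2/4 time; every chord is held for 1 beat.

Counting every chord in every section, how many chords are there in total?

108 chords

A: 6·4 = 24 beats, 24/0.5 = 48 chords.
B: 24·4 = 96 beats, 96/6 = 16 chords.
C: 22·2 = 44 beats, 44/1 = 44 chords.
Total: 48 + 16 + 44 = 108.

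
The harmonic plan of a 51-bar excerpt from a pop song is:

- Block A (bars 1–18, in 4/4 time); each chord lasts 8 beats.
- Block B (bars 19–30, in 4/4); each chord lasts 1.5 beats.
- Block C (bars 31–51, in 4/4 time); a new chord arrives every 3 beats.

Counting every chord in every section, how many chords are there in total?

69 chords

A has 72 beats and chords last 8 each, so 9 chords.
B has 48 beats and chords last 1.5 each, so 32 chords.
C has 84 beats and chords last 3 each, so 28 chords.
Total: 9 + 32 + 28 = 69.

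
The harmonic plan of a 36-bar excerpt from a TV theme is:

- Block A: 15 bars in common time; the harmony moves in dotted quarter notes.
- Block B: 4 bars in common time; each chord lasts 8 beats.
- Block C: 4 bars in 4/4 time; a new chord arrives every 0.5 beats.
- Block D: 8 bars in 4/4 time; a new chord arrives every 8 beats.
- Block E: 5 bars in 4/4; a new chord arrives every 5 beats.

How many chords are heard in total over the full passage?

A: 15 bars × 4 beats = 60 beats; 1.5 beats/chord → 40 chords.
B: 4 bars × 4 beats = 16 beats; 8 beats/chord → 2 chords.
C: 4 bars × 4 beats = 16 beats; 0.5 beats/chord → 32 chords.
D: 8 bars × 4 beats = 32 beats; 8 beats/chord → 4 chords.
E: 5 bars × 4 beats = 20 beats; 5 beats/chord → 4 chords.
Total: 40 + 2 + 32 + 4 + 4 = 82.

82 chords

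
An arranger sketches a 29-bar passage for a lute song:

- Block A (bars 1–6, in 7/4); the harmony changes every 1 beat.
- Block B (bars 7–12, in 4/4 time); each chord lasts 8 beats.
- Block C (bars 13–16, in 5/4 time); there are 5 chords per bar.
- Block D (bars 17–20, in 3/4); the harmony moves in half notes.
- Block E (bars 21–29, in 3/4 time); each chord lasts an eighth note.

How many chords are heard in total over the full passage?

125 chords

A: 6 bars × 7 beats = 42 beats; 1 beat/chord → 42 chords.
B: 6 bars × 4 beats = 24 beats; 8 beats/chord → 3 chords.
C: 4 bars × 5 beats = 20 beats; 1 beat/chord → 20 chords.
D: 4 bars × 3 beats = 12 beats; 2 beats/chord → 6 chords.
E: 9 bars × 3 beats = 27 beats; 0.5 beats/chord → 54 chords.
Total: 42 + 3 + 20 + 6 + 54 = 125.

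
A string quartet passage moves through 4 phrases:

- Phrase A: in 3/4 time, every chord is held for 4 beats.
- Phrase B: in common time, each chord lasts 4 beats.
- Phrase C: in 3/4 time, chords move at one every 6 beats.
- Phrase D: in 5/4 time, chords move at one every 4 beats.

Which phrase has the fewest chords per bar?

A: each chord is 4 beats in 3/4, so 0.75 per bar.
B: each chord is 4 beats in 4/4, so 1 per bar.
C: each chord is 6 beats in 3/4, so 0.5 per bar.
D: each chord is 4 beats in 5/4, so 1.25 per bar.
Slowest is C at 0.5 chords/bar.

Phrase C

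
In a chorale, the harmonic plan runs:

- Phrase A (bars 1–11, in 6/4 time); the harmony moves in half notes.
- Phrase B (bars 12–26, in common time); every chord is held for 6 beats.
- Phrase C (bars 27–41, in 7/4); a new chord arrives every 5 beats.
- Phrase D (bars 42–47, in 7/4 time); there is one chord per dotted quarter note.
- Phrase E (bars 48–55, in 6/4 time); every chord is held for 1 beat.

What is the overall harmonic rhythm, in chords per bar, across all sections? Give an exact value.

28/11 chords per bar

A: 11 × 6 = 66 beats ÷ 2 = 33 chords.
B: 15 × 4 = 60 beats ÷ 6 = 10 chords.
C: 15 × 7 = 105 beats ÷ 5 = 21 chords.
D: 6 × 7 = 42 beats ÷ 1.5 = 28 chords.
E: 8 × 6 = 48 beats ÷ 1 = 48 chords.
Overall: 140 chords over 55 bars → 140/55 = 28/11 chords per bar.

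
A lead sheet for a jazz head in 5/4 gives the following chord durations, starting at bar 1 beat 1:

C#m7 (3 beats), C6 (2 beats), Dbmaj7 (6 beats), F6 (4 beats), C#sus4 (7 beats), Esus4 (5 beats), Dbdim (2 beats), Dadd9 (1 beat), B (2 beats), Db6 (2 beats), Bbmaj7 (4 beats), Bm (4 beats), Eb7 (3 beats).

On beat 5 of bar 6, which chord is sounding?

Beat 5 of bar 6 is beat (6−1)×5 + 5 = 30 overall.
Running totals: C#m7 ends at 3, C6 ends at 5, Dbmaj7 ends at 11, F6 ends at 15, C#sus4 ends at 22, Esus4 ends at 27, Dbdim ends at 29, Dadd9 ends at 30.
Beat 30 falls within Dadd9.

Dadd9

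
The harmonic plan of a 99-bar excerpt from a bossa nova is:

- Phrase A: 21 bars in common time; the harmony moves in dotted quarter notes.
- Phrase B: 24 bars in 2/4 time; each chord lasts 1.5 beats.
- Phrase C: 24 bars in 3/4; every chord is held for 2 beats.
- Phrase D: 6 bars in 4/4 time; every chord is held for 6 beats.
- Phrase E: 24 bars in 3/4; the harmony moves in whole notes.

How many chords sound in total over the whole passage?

A: 21 bars × 4 beats = 84 beats; 1.5 beats/chord → 56 chords.
B: 24 bars × 2 beats = 48 beats; 1.5 beats/chord → 32 chords.
C: 24 bars × 3 beats = 72 beats; 2 beats/chord → 36 chords.
D: 6 bars × 4 beats = 24 beats; 6 beats/chord → 4 chords.
E: 24 bars × 3 beats = 72 beats; 4 beats/chord → 18 chords.
Total: 56 + 32 + 36 + 4 + 18 = 146.

146 chords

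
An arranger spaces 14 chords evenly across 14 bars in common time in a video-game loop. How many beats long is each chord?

14 bars × 4 beats/bar = 56 beats total.
56 beats ÷ 14 chords = 4 beats per chord.
(That is a whole note.)

4 beats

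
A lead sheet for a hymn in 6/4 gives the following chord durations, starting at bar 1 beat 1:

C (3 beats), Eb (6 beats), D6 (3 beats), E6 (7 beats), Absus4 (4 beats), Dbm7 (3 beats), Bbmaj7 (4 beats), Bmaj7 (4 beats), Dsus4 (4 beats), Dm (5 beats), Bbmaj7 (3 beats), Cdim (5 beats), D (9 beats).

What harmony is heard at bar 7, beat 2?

Dsus4

Beat 2 of bar 7 is beat (7−1)×6 + 2 = 38 overall.
Running totals: C ends at 3, Eb ends at 9, D6 ends at 12, E6 ends at 19, Absus4 ends at 23, Dbm7 ends at 26, Bbmaj7 ends at 30, Bmaj7 ends at 34, Dsus4 ends at 38.
Beat 38 falls within Dsus4.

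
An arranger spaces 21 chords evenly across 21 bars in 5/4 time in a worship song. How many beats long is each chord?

21 bars × 5 beats/bar = 105 beats total.
105 beats ÷ 21 chords = 5 beats per chord.

5 beats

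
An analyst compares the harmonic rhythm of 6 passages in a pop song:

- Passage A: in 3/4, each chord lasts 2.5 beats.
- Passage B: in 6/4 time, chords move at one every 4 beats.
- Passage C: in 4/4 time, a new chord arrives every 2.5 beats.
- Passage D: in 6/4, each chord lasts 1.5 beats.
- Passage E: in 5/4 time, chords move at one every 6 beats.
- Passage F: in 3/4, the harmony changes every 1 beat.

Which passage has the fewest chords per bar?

A: 3/2.5 = 1.2 chords/bar.
B: 6/4 = 1.5 chords/bar.
C: 4/2.5 = 1.6 chords/bar.
D: 6/1.5 = 4 chords/bar.
E: 5/6 = 5/6 chords/bar.
F: 3/1 = 3 chords/bar.
Slowest is E at 5/6 chords/bar.

Passage E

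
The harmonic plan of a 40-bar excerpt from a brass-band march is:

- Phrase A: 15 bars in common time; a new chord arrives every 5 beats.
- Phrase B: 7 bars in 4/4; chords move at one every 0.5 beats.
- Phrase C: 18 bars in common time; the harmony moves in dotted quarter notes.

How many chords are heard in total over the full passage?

A has 60 beats and chords last 5 each, so 12 chords.
B has 28 beats and chords last 0.5 each, so 56 chords.
C has 72 beats and chords last 1.5 each, so 48 chords.
Total: 12 + 56 + 48 = 116.

116 chords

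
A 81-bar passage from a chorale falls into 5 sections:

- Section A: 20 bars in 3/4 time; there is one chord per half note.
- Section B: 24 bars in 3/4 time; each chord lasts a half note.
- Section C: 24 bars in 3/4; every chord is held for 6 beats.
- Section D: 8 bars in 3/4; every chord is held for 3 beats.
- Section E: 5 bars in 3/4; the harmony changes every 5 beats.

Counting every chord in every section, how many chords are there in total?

A: 20 bars × 3 beats = 60 beats; 2 beats/chord → 30 chords.
B: 24 bars × 3 beats = 72 beats; 2 beats/chord → 36 chords.
C: 24 bars × 3 beats = 72 beats; 6 beats/chord → 12 chords.
D: 8 bars × 3 beats = 24 beats; 3 beats/chord → 8 chords.
E: 5 bars × 3 beats = 15 beats; 5 beats/chord → 3 chords.
Total: 30 + 36 + 12 + 8 + 3 = 89.

89 chords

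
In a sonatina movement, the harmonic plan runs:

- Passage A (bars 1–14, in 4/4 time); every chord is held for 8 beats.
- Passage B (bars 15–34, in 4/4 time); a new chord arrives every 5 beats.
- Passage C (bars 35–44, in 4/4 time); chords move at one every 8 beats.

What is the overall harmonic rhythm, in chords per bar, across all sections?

7/11 chords per bar

A: 14 × 4 = 56 beats ÷ 8 = 7 chords.
B: 20 × 4 = 80 beats ÷ 5 = 16 chords.
C: 10 × 4 = 40 beats ÷ 8 = 5 chords.
Overall: 28 chords over 44 bars → 28/44 = 7/11 chords per bar.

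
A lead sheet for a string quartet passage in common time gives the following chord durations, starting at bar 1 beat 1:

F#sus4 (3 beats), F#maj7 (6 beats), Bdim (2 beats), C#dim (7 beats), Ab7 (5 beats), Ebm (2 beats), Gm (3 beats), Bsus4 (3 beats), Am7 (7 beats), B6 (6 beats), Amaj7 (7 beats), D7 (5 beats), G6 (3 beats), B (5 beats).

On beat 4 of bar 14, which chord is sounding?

Beat 4 of bar 14 is beat (14−1)×4 + 4 = 56 overall.
Running totals: F#sus4 ends at 3, F#maj7 ends at 9, Bdim ends at 11, C#dim ends at 18, Ab7 ends at 23, Ebm ends at 25, Gm ends at 28, Bsus4 ends at 31, Am7 ends at 38, B6 ends at 44, Amaj7 ends at 51, D7 ends at 56.
Beat 56 falls within D7.

D7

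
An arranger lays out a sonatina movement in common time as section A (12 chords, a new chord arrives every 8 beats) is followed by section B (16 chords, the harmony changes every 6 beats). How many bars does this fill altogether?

A: 12 × 8 = 96 beats = 24 bars.
B: 16 × 6 = 96 beats = 24 bars.
Total: 24 + 24 = 48 bars.

48 bars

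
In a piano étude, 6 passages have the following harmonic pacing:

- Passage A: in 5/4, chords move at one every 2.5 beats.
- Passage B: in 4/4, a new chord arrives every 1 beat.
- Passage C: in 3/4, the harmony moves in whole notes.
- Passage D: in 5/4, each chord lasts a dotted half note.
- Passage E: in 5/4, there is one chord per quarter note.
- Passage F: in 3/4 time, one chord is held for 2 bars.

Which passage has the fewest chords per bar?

A: 5 beats/bar ÷ 2.5 beats/chord = 2 chords/bar.
B: 4 beats/bar ÷ 1 beat/chord = 4 chords/bar.
C: 3 beats/bar ÷ 4 beats/chord = 0.75 chords/bar.
D: 5 beats/bar ÷ 3 beats/chord = 5/3 chords/bar.
E: 5 beats/bar ÷ 1 beat/chord = 5 chords/bar.
F: 3 beats/bar ÷ 6 beats/chord = 0.5 chords/bar.
Slowest is F at 0.5 chords/bar.

Passage F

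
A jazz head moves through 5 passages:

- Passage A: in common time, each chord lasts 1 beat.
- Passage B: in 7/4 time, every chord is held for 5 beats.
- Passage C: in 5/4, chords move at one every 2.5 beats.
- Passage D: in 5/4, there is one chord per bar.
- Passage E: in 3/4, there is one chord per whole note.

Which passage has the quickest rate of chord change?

Passage A

A: 4 beats/bar ÷ 1 beat/chord = 4 chords/bar.
B: 7 beats/bar ÷ 5 beats/chord = 1.4 chords/bar.
C: 5 beats/bar ÷ 2.5 beats/chord = 2 chords/bar.
D: 5 beats/bar ÷ 5 beats/chord = 1 chord/bar.
E: 3 beats/bar ÷ 4 beats/chord = 0.75 chords/bar.
Fastest is A at 4 chords/bar.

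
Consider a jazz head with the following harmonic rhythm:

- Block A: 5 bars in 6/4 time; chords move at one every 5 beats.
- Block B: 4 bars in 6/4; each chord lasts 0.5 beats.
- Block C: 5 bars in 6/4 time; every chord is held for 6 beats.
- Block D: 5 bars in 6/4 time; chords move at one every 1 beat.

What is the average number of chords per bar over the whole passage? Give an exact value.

A: 5 bars of 6 beats is 30 beats; at 5 beats each that's 6 chords.
B: 4 bars of 6 beats is 24 beats; at 0.5 beats each that's 48 chords.
C: 5 bars of 6 beats is 30 beats; at 6 beats each that's 5 chords.
D: 5 bars of 6 beats is 30 beats; at 1 beat each that's 30 chords.
Overall: 89 chords over 19 bars → 89/19 = 89/19 chords per bar.

89/19 chords per bar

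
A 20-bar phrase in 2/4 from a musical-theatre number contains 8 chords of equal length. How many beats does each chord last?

20 bars × 2 beats/bar = 40 beats total.
40 beats ÷ 8 chords = 5 beats per chord.

5 beats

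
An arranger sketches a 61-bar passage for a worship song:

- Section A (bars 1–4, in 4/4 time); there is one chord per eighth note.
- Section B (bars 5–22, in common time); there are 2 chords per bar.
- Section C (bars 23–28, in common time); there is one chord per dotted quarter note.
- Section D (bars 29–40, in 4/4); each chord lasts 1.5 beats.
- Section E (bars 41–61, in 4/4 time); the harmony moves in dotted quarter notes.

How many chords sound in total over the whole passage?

A has 16 beats and chords last 0.5 each, so 32 chords.
B has 72 beats and chords last 2 each, so 36 chords.
C has 24 beats and chords last 1.5 each, so 16 chords.
D has 48 beats and chords last 1.5 each, so 32 chords.
E has 84 beats and chords last 1.5 each, so 56 chords.
Total: 32 + 36 + 16 + 32 + 56 = 172.

172 chords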